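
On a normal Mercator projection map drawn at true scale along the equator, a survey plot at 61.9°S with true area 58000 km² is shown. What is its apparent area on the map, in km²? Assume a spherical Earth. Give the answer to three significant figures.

261000 km²

For Mercator, h = k = sec φ (a conformal cylindrical projection has a single point scale, 1/cos φ).
Areal scale = k² = sec²φ = 1/cos²(61.9°) = 1/0.4710² = 4.508.
Apparent area = 58000 × 4.508 ≈ 261000 km².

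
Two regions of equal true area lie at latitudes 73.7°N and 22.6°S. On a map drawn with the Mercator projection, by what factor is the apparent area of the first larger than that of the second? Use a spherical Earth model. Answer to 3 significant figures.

10.8

Mercator areal scale is sec²φ.
At 73.7°: sec²(73.7°) = 1/0.2807² = 12.69.
At 22.6°: sec²(22.6°) = 1/0.9232² = 1.173.
Ratio = 12.69/1.173 = cos²(22.6°)/cos²(73.7°) ≈ 10.8.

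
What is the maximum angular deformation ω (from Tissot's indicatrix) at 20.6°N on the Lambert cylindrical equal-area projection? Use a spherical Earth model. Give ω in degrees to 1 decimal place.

7.6°

The Lambert cylindrical equal-area projection is the cylindrical equal-area projection with its standard parallel at the equator (φ₀ = 0). For cylindrical equal-area with standard parallel φ₀, h = cos φ / cos φ₀ and k = cos φ₀ / cos φ, so h·k = 1.
At 20.6°: h = 0.9361, k = 1.068; principal scales a = 1.068, b = 0.9361.
sin(ω/2) = (a − b)/(a + b) = 0.1322/2.004 = 0.06598, so ω = 2 arcsin(0.06598) ≈ 7.6°.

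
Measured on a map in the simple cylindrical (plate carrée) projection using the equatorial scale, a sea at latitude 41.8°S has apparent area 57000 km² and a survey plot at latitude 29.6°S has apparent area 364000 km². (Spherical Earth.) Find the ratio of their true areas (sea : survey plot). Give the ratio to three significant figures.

0.134

On the plate carrée, areal scale = h·k = 1 × sec φ, so true area = apparent × cos φ.
True area of sea: 57000 × cos(41.8°) = 57000 × 0.7455 = 42490 km².
True area of survey plot: 364000 × cos(29.6°) = 364000 × 0.8695 = 316500 km².
Ratio = 42490 / 316500 ≈ 0.134.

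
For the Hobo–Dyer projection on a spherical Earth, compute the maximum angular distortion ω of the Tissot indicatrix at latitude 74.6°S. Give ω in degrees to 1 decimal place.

106.0°

The Hobo–Dyer projection is cylindrical equal-area with φ₀ = 37.5°. Cylindrical equal-area (φ₀ = 37.5°): h = cos φ / cos 37.5° along meridians, k = cos 37.5° / cos φ along parallels; h·k = 1.
At 74.6°: h = 0.3347, k = 2.988; principal scales a = 2.988, b = 0.3347.
sin(ω/2) = (a − b)/(a + b) = 2.653/3.322 = 0.7985, so ω = 2 arcsin(0.7985) ≈ 106.0°.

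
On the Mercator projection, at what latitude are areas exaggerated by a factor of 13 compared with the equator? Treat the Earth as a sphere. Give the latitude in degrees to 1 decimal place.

Mercator areal scale is sec²φ.
sec²φ = 13  ⇒  cos²φ = 0.07692  ⇒  cos φ = 0.2774.
φ = arccos(0.2774) ≈ 73.9°.

73.9°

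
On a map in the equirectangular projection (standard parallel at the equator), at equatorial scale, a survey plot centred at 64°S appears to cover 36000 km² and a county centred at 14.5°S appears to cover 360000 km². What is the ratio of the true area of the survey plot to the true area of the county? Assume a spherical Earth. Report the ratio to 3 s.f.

0.0453

Plate carrée has h = 1 and k = sec φ, giving areal scale sec φ; true area = (apparent area) · cos φ.
True area of survey plot: 36000 × cos(64°) = 36000 × 0.4384 = 15780 km².
True area of county: 360000 × cos(14.5°) = 360000 × 0.9681 = 348500 km².
Ratio = 15780 / 348500 ≈ 0.0453.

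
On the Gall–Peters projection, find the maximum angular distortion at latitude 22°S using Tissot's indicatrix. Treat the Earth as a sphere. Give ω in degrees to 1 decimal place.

30.7°

The Gall–Peters projection is cylindrical equal-area with φ₀ = 45°. Cylindrical equal-area (φ₀ = 45°): h = cos φ / cos 45° along meridians, k = cos 45° / cos φ along parallels; h·k = 1.
At 22°: h = 1.311, k = 0.7626; principal scales a = 1.311, b = 0.7626.
sin(ω/2) = (a − b)/(a + b) = 0.5486/2.074 = 0.2645, so ω = 2 arcsin(0.2645) ≈ 30.7°.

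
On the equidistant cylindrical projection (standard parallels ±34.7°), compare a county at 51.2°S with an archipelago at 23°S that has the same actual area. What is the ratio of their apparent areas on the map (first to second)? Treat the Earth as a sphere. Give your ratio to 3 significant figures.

1.47

With standard parallel φ₀ = 34.7°, the equirectangular projection gives x = Rλ cos φ₀, y = Rφ, so h = 1 and k = cos 34.7° / cos φ.
Areal scale at 51.2°: h·k = 1.000 × 1.312 = 1.312.
Areal scale at 23°: h·k = 1.000 × 0.8931 = 0.8931.
Ratio = 1.312/0.8931 ≈ 1.47.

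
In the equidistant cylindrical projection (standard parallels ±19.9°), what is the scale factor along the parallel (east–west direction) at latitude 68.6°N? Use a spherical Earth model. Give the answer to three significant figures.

2.58

With standard parallel φ₀ = 19.9°, the equirectangular projection gives x = Rλ cos φ₀, y = Rφ, so h = 1 and k = cos 19.9° / cos φ.
k = cos 19.9° / cos 68.6° = 0.9403/0.3649 = 2.577.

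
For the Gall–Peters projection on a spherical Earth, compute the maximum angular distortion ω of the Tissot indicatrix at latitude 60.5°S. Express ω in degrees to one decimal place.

40.6°

Gall–Peters is a cylindrical equal-area projection with standard parallels at ±45°. For cylindrical equal-area with standard parallel φ₀, h = cos φ / cos φ₀ and k = cos φ₀ / cos φ, so h·k = 1.
At 60.5°: h = 0.6964, k = 1.436; principal scales a = 1.436, b = 0.6964.
sin(ω/2) = (a − b)/(a + b) = 0.7396/2.132 = 0.3468, so ω = 2 arcsin(0.3468) ≈ 40.6°.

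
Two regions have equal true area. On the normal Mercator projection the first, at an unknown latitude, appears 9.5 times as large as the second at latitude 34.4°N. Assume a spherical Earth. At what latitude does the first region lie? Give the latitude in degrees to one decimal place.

74.5°

Mercator areal scale is sec²φ, so apparent-area ratio = sec²φ₁ / sec²φ₂ = cos²φ₂ / cos²φ₁.
cos²φ₂ / cos²φ₁ = 9.5  ⇒  cos φ₁ = cos 34.4° / √9.5 = 0.8251/3.082 = 0.2677.
φ₁ = arccos(0.2677) ≈ 74.5°.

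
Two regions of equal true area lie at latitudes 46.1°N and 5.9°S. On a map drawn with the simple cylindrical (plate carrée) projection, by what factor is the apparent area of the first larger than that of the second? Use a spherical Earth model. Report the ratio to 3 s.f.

1.43

In the plate carrée (x = Rλ, y = Rφ), meridians are true-scale (h = 1) and parallels are stretched by k = sec φ.
Areal scale at 46.1°: h·k = 1.000 × 1.442 = 1.442.
Areal scale at 5.9°: h·k = 1.000 × 1.005 = 1.005.
Ratio = 1.442/1.005 ≈ 1.43.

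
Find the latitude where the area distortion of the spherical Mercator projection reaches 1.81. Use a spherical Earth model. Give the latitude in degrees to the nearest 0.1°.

Mercator areal scale is sec²φ.
sec²φ = 1.81  ⇒  cos²φ = 0.5525  ⇒  cos φ = 0.7433.
φ = arccos(0.7433) ≈ 42.0°.

42.0°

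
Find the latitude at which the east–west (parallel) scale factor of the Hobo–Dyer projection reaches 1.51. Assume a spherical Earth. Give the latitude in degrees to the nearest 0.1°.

58.3°

The Hobo–Dyer projection is cylindrical equal-area with φ₀ = 37.5°. Cylindrical equal-area (φ₀ = 37.5°): h = cos φ / cos 37.5° along meridians, k = cos 37.5° / cos φ along parallels; h·k = 1.
k = cos φ₀ / cos φ = 1.51  ⇒  cos φ = cos 37.5° / 1.51 = 0.5254.
φ = arccos(0.5254) ≈ 58.3°.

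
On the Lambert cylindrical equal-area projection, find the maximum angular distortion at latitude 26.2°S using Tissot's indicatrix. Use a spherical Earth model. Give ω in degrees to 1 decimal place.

The Lambert cylindrical equal-area projection is the cylindrical equal-area projection with its standard parallel at the equator (φ₀ = 0). A cylindrical equal-area projection with standard parallel φ₀ has meridian scale h = cos φ / cos φ₀ and parallel scale k = cos φ₀ / cos φ (so areas are preserved, h·k = 1).
At 26.2°: h = 0.8973, k = 1.115; principal scales a = 1.115, b = 0.8973.
sin(ω/2) = (a − b)/(a + b) = 0.2172/2.012 = 0.1080, so ω = 2 arcsin(0.1080) ≈ 12.4°.

12.4°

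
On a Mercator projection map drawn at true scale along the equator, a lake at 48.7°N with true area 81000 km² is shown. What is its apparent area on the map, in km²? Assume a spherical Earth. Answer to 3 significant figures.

Mercator is conformal, so the point scale is isotropic: h = k = sec φ = 1/cos φ.
Areal scale = k² = sec²φ = 1/cos²(48.7°) = 1/0.6600² = 2.296.
Apparent area = 81000 × 2.296 ≈ 186000 km².

186000 km²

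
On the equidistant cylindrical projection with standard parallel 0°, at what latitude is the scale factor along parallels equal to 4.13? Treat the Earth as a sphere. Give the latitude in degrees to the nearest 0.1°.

Plate carrée: h = 1, k = sec φ along parallels.
sec φ = 4.13  ⇒  cos φ = 0.2421  ⇒  φ ≈ 76.0°.

76.0°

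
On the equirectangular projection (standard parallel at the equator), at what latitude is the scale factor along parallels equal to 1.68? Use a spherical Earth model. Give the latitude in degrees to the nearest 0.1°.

53.5°

Plate carrée: h = 1, k = sec φ along parallels.
sec φ = 1.68  ⇒  cos φ = 0.5952  ⇒  φ ≈ 53.5°.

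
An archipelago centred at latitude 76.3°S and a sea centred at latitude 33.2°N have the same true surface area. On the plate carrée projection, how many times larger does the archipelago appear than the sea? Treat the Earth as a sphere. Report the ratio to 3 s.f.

3.53

Plate carrée maps x = Rλ, y = Rφ. The meridian scale is h = 1 and the parallel scale is k = 1/cos φ = sec φ.
Areal scale at 76.3°: h·k = 1.000 × 4.222 = 4.222.
Areal scale at 33.2°: h·k = 1.000 × 1.195 = 1.195.
Ratio = 4.222/1.195 ≈ 3.53.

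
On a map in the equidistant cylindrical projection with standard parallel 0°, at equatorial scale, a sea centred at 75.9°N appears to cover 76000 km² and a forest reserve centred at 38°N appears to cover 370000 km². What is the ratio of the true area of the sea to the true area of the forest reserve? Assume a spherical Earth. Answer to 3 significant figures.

On the plate carrée, areal scale = h·k = 1 × sec φ, so true area = apparent × cos φ.
True area of sea: 76000 × cos(75.9°) = 76000 × 0.2436 = 18510 km².
True area of forest reserve: 370000 × cos(38°) = 370000 × 0.7880 = 291600 km².
Ratio = 18510 / 291600 ≈ 0.0635.

0.0635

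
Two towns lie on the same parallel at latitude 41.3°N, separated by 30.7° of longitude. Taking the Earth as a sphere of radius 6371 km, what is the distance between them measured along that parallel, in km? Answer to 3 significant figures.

Arc length along a parallel = R cos φ · Δλ (with Δλ in radians).
= 6371 × cos 41.3° × (30.7° × π/180) = 6371 × 0.7513 × 0.5358 ≈ 2560 km.

2560 km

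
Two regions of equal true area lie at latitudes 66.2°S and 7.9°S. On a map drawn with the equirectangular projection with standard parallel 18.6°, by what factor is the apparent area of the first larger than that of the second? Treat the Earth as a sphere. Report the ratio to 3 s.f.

With standard parallel φ₀ = 18.6°, the equirectangular projection gives x = Rλ cos φ₀, y = Rφ, so h = 1 and k = cos 18.6° / cos φ.
Areal scale at 66.2°: h·k = 1.000 × 2.349 = 2.349.
Areal scale at 7.9°: h·k = 1.000 × 0.9568 = 0.9568.
Ratio = 2.349/0.9568 ≈ 2.45.

2.45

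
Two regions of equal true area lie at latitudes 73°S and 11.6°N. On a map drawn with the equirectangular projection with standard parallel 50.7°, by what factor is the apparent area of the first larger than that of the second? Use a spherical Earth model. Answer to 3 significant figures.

With standard parallel φ₀ = 50.7°, the equirectangular projection gives x = Rλ cos φ₀, y = Rφ, so h = 1 and k = cos 50.7° / cos φ.
Areal scale at 73°: h·k = 1.000 × 2.166 = 2.166.
Areal scale at 11.6°: h·k = 1.000 × 0.6466 = 0.6466.
Ratio = 2.166/0.6466 ≈ 3.35.

3.35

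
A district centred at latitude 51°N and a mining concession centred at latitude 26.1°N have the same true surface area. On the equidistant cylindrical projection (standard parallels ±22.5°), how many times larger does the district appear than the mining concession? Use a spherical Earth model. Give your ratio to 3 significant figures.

1.43

In the equirectangular projection with standard parallel φ₀ = 22.5° (x = Rλ cos φ₀, y = Rφ), meridians are true-scale (h = 1) and the parallel scale is k = cos φ₀ / cos φ.
Areal scale at 51°: h·k = 1.000 × 1.468 = 1.468.
Areal scale at 26.1°: h·k = 1.000 × 1.029 = 1.029.
Ratio = 1.468/1.029 ≈ 1.43.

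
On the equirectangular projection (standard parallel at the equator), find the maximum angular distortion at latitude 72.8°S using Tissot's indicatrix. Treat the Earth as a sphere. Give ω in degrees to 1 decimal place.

For the equirectangular projection with φ₀ = 0 (plate carrée), h = 1 along meridians and k = sec φ along parallels.
At 72.8°: h = 1.000, k = 3.382; principal scales a = 3.382, b = 1.000.
sin(ω/2) = (a − b)/(a + b) = 2.382/4.382 = 0.5436, so ω = 2 arcsin(0.5436) ≈ 65.9°.

65.9°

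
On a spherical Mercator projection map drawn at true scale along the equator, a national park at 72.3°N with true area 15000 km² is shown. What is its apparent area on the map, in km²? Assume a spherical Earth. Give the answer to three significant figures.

162000 km²

For Mercator, h = k = sec φ (a conformal cylindrical projection has a single point scale, 1/cos φ).
Areal scale = k² = sec²φ = 1/cos²(72.3°) = 1/0.3040² = 10.82.
Apparent area = 15000 × 10.82 ≈ 162000 km².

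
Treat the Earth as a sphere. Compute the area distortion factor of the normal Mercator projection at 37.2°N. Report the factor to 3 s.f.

For Mercator, h = k = sec φ (a conformal cylindrical projection has a single point scale, 1/cos φ).
Areal scale = k² = sec²φ = 1/cos²(37.2°) = 1/0.7965² = 1.576.

1.58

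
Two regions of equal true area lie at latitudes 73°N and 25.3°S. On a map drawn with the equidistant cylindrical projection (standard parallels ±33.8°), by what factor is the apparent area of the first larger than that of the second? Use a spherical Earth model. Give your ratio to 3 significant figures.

In the equirectangular projection with standard parallel φ₀ = 33.8° (x = Rλ cos φ₀, y = Rφ), meridians are true-scale (h = 1) and the parallel scale is k = cos φ₀ / cos φ.
Areal scale at 73°: h·k = 1.000 × 2.842 = 2.842.
Areal scale at 25.3°: h·k = 1.000 × 0.9191 = 0.9191.
Ratio = 2.842/0.9191 ≈ 3.09.

3.09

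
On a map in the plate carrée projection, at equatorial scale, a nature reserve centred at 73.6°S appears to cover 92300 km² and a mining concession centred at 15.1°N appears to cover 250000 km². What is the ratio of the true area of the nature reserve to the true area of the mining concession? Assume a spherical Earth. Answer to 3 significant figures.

On the plate carrée, areal scale = h·k = 1 × sec φ, so true area = apparent × cos φ.
True area of nature reserve: 92300 × cos(73.6°) = 92300 × 0.2823 = 26060 km².
True area of mining concession: 250000 × cos(15.1°) = 250000 × 0.9655 = 241400 km².
Ratio = 26060 / 241400 ≈ 0.108.

0.108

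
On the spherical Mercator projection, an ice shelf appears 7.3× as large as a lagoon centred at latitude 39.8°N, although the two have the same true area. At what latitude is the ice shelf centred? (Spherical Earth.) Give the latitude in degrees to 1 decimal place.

73.5°

Mercator areal scale is sec²φ, so apparent-area ratio = sec²φ₁ / sec²φ₂ = cos²φ₂ / cos²φ₁.
cos²φ₂ / cos²φ₁ = 7.3  ⇒  cos φ₁ = cos 39.8° / √7.3 = 0.7683/2.702 = 0.2844.
φ₁ = arccos(0.2844) ≈ 73.5°.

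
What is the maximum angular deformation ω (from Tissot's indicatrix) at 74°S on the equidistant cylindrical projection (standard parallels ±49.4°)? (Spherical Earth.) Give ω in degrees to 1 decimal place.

47.8°

The equidistant cylindrical projection with φ₀ = 49.4° has h = 1 (meridians true) and k = cos φ₀ / cos φ along parallels.
At 74°: h = 1.000, k = 2.361; principal scales a = 2.361, b = 1.000.
sin(ω/2) = (a − b)/(a + b) = 1.361/3.361 = 0.4049, so ω = 2 arcsin(0.4049) ≈ 47.8°.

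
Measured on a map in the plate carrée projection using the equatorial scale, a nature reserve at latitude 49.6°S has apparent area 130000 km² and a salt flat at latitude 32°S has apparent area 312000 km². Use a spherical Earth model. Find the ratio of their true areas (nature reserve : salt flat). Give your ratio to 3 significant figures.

0.318

On the plate carrée, areal scale = h·k = 1 × sec φ, so true area = apparent × cos φ.
True area of nature reserve: 130000 × cos(49.6°) = 130000 × 0.6481 = 84260 km².
True area of salt flat: 312000 × cos(32°) = 312000 × 0.8480 = 264600 km².
Ratio = 84260 / 264600 ≈ 0.318.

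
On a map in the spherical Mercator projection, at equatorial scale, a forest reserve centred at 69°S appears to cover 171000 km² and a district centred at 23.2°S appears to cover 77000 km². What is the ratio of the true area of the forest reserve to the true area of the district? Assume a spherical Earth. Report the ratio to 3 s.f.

0.338

Mercator's areal exaggeration is sec²φ; hence true area = (apparent area) · cos²φ.
True area of forest reserve: 171000 × cos²(69°) = 171000 × 0.1284 = 21960 km².
True area of district: 77000 × cos²(23.2°) = 77000 × 0.8448 = 65050 km².
Ratio = 21960 / 65050 ≈ 0.338.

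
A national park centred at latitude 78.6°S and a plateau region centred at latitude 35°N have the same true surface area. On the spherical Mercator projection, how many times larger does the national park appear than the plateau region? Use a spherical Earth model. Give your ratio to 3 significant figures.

Mercator areal scale is sec²φ.
At 78.6°: sec²(78.6°) = 1/0.1977² = 25.60.
At 35°: sec²(35°) = 1/0.8192² = 1.490.
Ratio = 25.60/1.490 = cos²(35°)/cos²(78.6°) ≈ 17.2.

17.2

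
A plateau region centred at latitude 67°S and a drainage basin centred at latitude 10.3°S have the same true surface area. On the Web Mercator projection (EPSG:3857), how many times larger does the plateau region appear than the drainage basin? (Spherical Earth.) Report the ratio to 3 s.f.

6.34

Mercator is conformal with k = sec φ, so areal scale = k² = sec²φ.
At 67°: sec²(67°) = 1/0.3907² = 6.550.
At 10.3°: sec²(10.3°) = 1/0.9839² = 1.033.
Ratio = 6.550/1.033 = cos²(10.3°)/cos²(67°) ≈ 6.34.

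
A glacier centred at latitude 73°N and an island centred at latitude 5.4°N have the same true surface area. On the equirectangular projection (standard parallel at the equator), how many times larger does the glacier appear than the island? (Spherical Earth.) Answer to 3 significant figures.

3.41

Plate carrée maps x = Rλ, y = Rφ. The meridian scale is h = 1 and the parallel scale is k = 1/cos φ = sec φ.
Areal scale at 73°: h·k = 1.000 × 3.420 = 3.420.
Areal scale at 5.4°: h·k = 1.000 × 1.004 = 1.004.
Ratio = 3.420/1.004 ≈ 3.41.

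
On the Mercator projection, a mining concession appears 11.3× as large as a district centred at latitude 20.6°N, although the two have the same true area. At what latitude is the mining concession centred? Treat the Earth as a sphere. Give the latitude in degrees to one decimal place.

73.8°

For equal true areas on Mercator, apparent areas scale as sec²φ, so the ratio is cos²φ₂ / cos²φ₁.
cos²φ₂ / cos²φ₁ = 11.3  ⇒  cos φ₁ = cos 20.6° / √11.3 = 0.9361/3.362 = 0.2785.
φ₁ = arccos(0.2785) ≈ 73.8°.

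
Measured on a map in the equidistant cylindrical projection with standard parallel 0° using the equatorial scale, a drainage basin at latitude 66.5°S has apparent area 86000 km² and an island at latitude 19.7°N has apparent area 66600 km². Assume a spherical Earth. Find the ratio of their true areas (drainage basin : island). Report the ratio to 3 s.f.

Plate carrée has h = 1 and k = sec φ, giving areal scale sec φ; true area = (apparent area) · cos φ.
True area of drainage basin: 86000 × cos(66.5°) = 86000 × 0.3987 = 34290 km².
True area of island: 66600 × cos(19.7°) = 66600 × 0.9415 = 62700 km².
Ratio = 34290 / 62700 ≈ 0.547.

0.547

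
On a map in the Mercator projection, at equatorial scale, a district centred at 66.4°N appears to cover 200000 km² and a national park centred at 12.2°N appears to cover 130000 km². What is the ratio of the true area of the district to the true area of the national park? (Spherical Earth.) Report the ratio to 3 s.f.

Since Mercator area scale is 1/cos²φ, the true area equals the apparent area multiplied by cos²φ.
True area of district: 200000 × cos²(66.4°) = 200000 × 0.1603 = 32060 km².
True area of national park: 130000 × cos²(12.2°) = 130000 × 0.9553 = 124200 km².
Ratio = 32060 / 124200 ≈ 0.258.

0.258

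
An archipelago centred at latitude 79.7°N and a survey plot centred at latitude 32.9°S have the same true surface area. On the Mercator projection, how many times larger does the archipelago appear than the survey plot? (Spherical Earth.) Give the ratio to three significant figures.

22.1

Mercator areal scale is sec²φ.
At 79.7°: sec²(79.7°) = 1/0.1788² = 31.28.
At 32.9°: sec²(32.9°) = 1/0.8396² = 1.419.
Ratio = 31.28/1.419 = cos²(32.9°)/cos²(79.7°) ≈ 22.1.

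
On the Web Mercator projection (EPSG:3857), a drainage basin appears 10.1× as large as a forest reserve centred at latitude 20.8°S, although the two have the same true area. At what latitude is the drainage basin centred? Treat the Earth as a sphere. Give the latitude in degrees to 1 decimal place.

For equal true areas on Mercator, apparent areas scale as sec²φ, so the ratio is cos²φ₂ / cos²φ₁.
cos²φ₂ / cos²φ₁ = 10.1  ⇒  cos φ₁ = cos 20.8° / √10.1 = 0.9348/3.178 = 0.2942.
φ₁ = arccos(0.2942) ≈ 72.9°.

72.9°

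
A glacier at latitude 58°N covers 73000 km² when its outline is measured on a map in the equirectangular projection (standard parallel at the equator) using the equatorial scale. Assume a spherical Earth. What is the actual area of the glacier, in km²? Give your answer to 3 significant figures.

38700 km²

For the equirectangular projection with φ₀ = 0 (plate carrée), h = 1 along meridians and k = sec φ along parallels.
Areal scale = h·k = 1 × sec φ; at 58°, h = 1.000, k = 1.887, so h·k = 1.887.
True area = apparent / (areal scale) = 73000 / 1.887 ≈ 38700 km².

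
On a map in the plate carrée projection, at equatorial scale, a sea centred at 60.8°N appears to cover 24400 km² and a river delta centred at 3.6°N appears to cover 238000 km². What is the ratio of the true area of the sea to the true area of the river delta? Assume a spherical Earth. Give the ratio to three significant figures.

Plate carrée has h = 1 and k = sec φ, giving areal scale sec φ; true area = (apparent area) · cos φ.
True area of sea: 24400 × cos(60.8°) = 24400 × 0.4879 = 11900 km².
True area of river delta: 238000 × cos(3.6°) = 238000 × 0.9980 = 237500 km².
Ratio = 11900 / 237500 ≈ 0.0501.

0.0501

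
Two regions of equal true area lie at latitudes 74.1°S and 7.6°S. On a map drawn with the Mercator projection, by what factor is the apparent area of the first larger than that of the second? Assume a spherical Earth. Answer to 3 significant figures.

On Mercator, area is exaggerated by sec²φ = 1/cos²φ.
At 74.1°: sec²(74.1°) = 1/0.2740² = 13.32.
At 7.6°: sec²(7.6°) = 1/0.9912² = 1.018.
Ratio = 13.32/1.018 = cos²(7.6°)/cos²(74.1°) ≈ 13.1.

13.1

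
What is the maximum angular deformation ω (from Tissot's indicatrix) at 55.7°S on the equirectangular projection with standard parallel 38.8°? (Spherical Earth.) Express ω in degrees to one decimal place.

The equidistant cylindrical projection with φ₀ = 38.8° has h = 1 (meridians true) and k = cos φ₀ / cos φ along parallels.
At 55.7°: h = 1.000, k = 1.383; principal scales a = 1.383, b = 1.000.
sin(ω/2) = (a − b)/(a + b) = 0.3830/2.383 = 0.1607, so ω = 2 arcsin(0.1607) ≈ 18.5°.

18.5°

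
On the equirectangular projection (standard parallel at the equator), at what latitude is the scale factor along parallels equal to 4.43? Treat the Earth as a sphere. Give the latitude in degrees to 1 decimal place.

Plate carrée: h = 1, k = sec φ along parallels.
sec φ = 4.43  ⇒  cos φ = 0.2257  ⇒  φ ≈ 77.0°.

77.0°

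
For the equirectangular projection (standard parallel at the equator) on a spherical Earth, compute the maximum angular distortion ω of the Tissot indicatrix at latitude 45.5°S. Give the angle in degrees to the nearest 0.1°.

20.3°

In the plate carrée (x = Rλ, y = Rφ), meridians are true-scale (h = 1) and parallels are stretched by k = sec φ.
At 45.5°: h = 1.000, k = 1.427; principal scales a = 1.427, b = 1.000.
sin(ω/2) = (a − b)/(a + b) = 0.4267/2.427 = 0.1758, so ω = 2 arcsin(0.1758) ≈ 20.3°.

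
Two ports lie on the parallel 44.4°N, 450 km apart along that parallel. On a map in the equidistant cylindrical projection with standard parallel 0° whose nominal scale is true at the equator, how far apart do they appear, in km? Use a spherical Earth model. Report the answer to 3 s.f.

In the plate carrée (x = Rλ, y = Rφ), meridians are true-scale (h = 1) and parallels are stretched by k = sec φ.
Along the parallel, k = sec 44.4° = 1/0.7145 = 1.400.
Map distance = 450 × 1.400 ≈ 630 km.

630 km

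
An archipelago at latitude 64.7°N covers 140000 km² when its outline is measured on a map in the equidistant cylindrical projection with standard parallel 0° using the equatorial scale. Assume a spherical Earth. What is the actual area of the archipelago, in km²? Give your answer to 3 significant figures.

Plate carrée maps x = Rλ, y = Rφ. The meridian scale is h = 1 and the parallel scale is k = 1/cos φ = sec φ.
Areal scale = h·k = 1 × sec φ; at 64.7°, h = 1.000, k = 2.340, so h·k = 2.340.
True area = apparent / (areal scale) = 140000 / 2.340 ≈ 59800 km².

59800 km²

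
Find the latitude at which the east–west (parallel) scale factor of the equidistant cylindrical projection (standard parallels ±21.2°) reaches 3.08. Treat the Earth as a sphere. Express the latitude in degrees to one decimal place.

In the equirectangular projection with standard parallel φ₀ = 21.2° (x = Rλ cos φ₀, y = Rφ), meridians are true-scale (h = 1) and the parallel scale is k = cos φ₀ / cos φ.
k = cos φ₀ / cos φ = 3.08  ⇒  cos φ = cos 21.2° / 3.08 = 0.3027.
φ = arccos(0.3027) ≈ 72.4°.

72.4°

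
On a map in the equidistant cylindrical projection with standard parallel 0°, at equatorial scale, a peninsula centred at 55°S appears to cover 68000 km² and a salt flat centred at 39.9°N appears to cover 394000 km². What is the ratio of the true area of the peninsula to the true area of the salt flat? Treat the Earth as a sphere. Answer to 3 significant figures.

0.129

Plate carrée has h = 1 and k = sec φ, giving areal scale sec φ; true area = (apparent area) · cos φ.
True area of peninsula: 68000 × cos(55°) = 68000 × 0.5736 = 39000 km².
True area of salt flat: 394000 × cos(39.9°) = 394000 × 0.7672 = 302300 km².
Ratio = 39000 / 302300 ≈ 0.129.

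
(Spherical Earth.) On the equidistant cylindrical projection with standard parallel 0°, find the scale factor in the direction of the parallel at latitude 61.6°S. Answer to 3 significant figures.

For the equirectangular projection with φ₀ = 0 (plate carrée), h = 1 along meridians and k = sec φ along parallels.
k = 1/cos 61.6° = 1/0.4756 = 2.103.

2.10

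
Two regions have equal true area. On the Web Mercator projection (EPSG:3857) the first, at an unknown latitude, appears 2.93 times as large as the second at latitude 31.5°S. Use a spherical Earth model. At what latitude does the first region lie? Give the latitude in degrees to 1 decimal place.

60.1°

Mercator areal scale is sec²φ, so apparent-area ratio = sec²φ₁ / sec²φ₂ = cos²φ₂ / cos²φ₁.
cos²φ₂ / cos²φ₁ = 2.93  ⇒  cos φ₁ = cos 31.5° / √2.93 = 0.8526/1.712 = 0.4981.
φ₁ = arccos(0.4981) ≈ 60.1°.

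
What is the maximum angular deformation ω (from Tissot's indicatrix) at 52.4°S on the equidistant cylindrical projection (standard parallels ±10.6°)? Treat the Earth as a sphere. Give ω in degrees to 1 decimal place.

27.1°

The equidistant cylindrical projection with φ₀ = 10.6° has h = 1 (meridians true) and k = cos φ₀ / cos φ along parallels.
At 52.4°: h = 1.000, k = 1.611; principal scales a = 1.611, b = 1.000.
sin(ω/2) = (a − b)/(a + b) = 0.6110/2.611 = 0.2340, so ω = 2 arcsin(0.2340) ≈ 27.1°.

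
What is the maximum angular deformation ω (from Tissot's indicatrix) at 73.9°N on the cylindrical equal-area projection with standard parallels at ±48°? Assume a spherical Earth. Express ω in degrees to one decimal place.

Cylindrical equal-area (φ₀ = 48°): h = cos φ / cos 48° along meridians, k = cos 48° / cos φ along parallels; h·k = 1.
At 73.9°: h = 0.4144, k = 2.413; principal scales a = 2.413, b = 0.4144.
sin(ω/2) = (a − b)/(a + b) = 1.998/2.827 = 0.7068, so ω = 2 arcsin(0.7068) ≈ 90.0°.

90.0°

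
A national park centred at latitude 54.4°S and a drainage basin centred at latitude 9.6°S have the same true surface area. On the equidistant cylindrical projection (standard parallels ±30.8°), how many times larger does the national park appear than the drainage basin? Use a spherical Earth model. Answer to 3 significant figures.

The equidistant cylindrical projection with φ₀ = 30.8° has h = 1 (meridians true) and k = cos φ₀ / cos φ along parallels.
Areal scale at 54.4°: h·k = 1.000 × 1.476 = 1.476.
Areal scale at 9.6°: h·k = 1.000 × 0.8712 = 0.8712.
Ratio = 1.476/0.8712 ≈ 1.69.

1.69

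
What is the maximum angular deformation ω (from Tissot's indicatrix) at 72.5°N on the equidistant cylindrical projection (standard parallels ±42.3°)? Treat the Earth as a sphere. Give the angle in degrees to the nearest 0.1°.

With standard parallel φ₀ = 42.3°, the equirectangular projection gives x = Rλ cos φ₀, y = Rφ, so h = 1 and k = cos 42.3° / cos φ.
At 72.5°: h = 1.000, k = 2.460; principal scales a = 2.460, b = 1.000.
sin(ω/2) = (a − b)/(a + b) = 1.460/3.460 = 0.4219, so ω = 2 arcsin(0.4219) ≈ 49.9°.

49.9°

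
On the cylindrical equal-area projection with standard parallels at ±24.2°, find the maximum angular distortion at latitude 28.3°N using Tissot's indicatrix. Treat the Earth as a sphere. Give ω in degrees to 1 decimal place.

Cylindrical equal-area (φ₀ = 24.2°): h = cos φ / cos 24.2° along meridians, k = cos 24.2° / cos φ along parallels; h·k = 1.
At 28.3°: h = 0.9653, k = 1.036; principal scales a = 1.036, b = 0.9653.
sin(ω/2) = (a − b)/(a + b) = 0.07063/2.001 = 0.03529, so ω = 2 arcsin(0.03529) ≈ 4.0°.

4.0°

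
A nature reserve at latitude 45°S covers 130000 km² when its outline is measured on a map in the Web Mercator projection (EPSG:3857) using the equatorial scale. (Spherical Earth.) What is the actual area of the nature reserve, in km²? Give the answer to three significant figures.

For Mercator, h = k = sec φ (a conformal cylindrical projection has a single point scale, 1/cos φ).
Areal scale = k² = sec²φ = 1/cos²(45°) = 1/0.7071² = 2.000.
True area = apparent / (areal scale) = 130000 / 2.000 ≈ 65000 km².

65000 km²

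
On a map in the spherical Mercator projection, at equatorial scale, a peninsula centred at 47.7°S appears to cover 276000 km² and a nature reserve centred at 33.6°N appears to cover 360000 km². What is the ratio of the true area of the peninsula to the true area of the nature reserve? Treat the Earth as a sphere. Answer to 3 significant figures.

0.501

Mercator's areal exaggeration is sec²φ; hence true area = (apparent area) · cos²φ.
True area of peninsula: 276000 × cos²(47.7°) = 276000 × 0.4529 = 125000 km².
True area of nature reserve: 360000 × cos²(33.6°) = 360000 × 0.6938 = 249800 km².
Ratio = 125000 / 249800 ≈ 0.501.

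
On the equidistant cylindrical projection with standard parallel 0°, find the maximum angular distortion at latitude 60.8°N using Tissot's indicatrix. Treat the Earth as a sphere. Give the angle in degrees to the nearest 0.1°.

40.3°

In the plate carrée (x = Rλ, y = Rφ), meridians are true-scale (h = 1) and parallels are stretched by k = sec φ.
At 60.8°: h = 1.000, k = 2.050; principal scales a = 2.050, b = 1.000.
sin(ω/2) = (a − b)/(a + b) = 1.050/3.050 = 0.3442, so ω = 2 arcsin(0.3442) ≈ 40.3°.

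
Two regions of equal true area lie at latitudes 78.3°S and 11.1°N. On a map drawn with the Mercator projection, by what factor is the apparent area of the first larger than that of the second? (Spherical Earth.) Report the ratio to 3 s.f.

23.4

Mercator is conformal with k = sec φ, so areal scale = k² = sec²φ.
At 78.3°: sec²(78.3°) = 1/0.2028² = 24.32.
At 11.1°: sec²(11.1°) = 1/0.9813² = 1.038.
Ratio = 24.32/1.038 = cos²(11.1°)/cos²(78.3°) ≈ 23.4.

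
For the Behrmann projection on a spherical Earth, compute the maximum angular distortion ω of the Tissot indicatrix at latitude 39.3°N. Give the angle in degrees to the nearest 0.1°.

12.9°

The Behrmann projection is cylindrical equal-area with φ₀ = 30°. Cylindrical equal-area (φ₀ = 30°): h = cos φ / cos 30° along meridians, k = cos 30° / cos φ along parallels; h·k = 1.
At 39.3°: h = 0.8936, k = 1.119; principal scales a = 1.119, b = 0.8936.
sin(ω/2) = (a − b)/(a + b) = 0.2256/2.013 = 0.1121, so ω = 2 arcsin(0.1121) ≈ 12.9°.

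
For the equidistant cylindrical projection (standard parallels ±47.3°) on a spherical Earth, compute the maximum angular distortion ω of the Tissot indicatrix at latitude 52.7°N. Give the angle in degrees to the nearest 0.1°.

6.4°

In the equirectangular projection with standard parallel φ₀ = 47.3° (x = Rλ cos φ₀, y = Rφ), meridians are true-scale (h = 1) and the parallel scale is k = cos φ₀ / cos φ.
At 52.7°: h = 1.000, k = 1.119; principal scales a = 1.119, b = 1.000.
sin(ω/2) = (a − b)/(a + b) = 0.1191/2.119 = 0.05620, so ω = 2 arcsin(0.05620) ≈ 6.4°.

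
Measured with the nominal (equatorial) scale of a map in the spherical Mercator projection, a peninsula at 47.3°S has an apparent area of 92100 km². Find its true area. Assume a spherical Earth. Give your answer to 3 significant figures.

Mercator is conformal, so the point scale is isotropic: h = k = sec φ = 1/cos φ.
Areal scale = k² = sec²φ = 1/cos²(47.3°) = 1/0.6782² = 2.174.
True area = apparent / (areal scale) = 92100 / 2.174 ≈ 42400 km².

42400 km²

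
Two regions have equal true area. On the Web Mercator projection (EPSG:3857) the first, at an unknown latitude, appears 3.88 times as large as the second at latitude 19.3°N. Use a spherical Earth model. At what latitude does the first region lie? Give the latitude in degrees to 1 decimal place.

61.4°

For equal true areas on Mercator, apparent areas scale as sec²φ, so the ratio is cos²φ₂ / cos²φ₁.
cos²φ₂ / cos²φ₁ = 3.88  ⇒  cos φ₁ = cos 19.3° / √3.88 = 0.9438/1.970 = 0.4791.
φ₁ = arccos(0.4791) ≈ 61.4°.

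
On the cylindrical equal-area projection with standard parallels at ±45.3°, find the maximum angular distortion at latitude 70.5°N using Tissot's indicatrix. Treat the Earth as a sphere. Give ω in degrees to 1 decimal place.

78.5°

A cylindrical equal-area projection with standard parallel φ₀ has meridian scale h = cos φ / cos φ₀ and parallel scale k = cos φ₀ / cos φ (so areas are preserved, h·k = 1).
At 70.5°: h = 0.4746, k = 2.107; principal scales a = 2.107, b = 0.4746.
sin(ω/2) = (a − b)/(a + b) = 1.633/2.582 = 0.6324, so ω = 2 arcsin(0.6324) ≈ 78.5°.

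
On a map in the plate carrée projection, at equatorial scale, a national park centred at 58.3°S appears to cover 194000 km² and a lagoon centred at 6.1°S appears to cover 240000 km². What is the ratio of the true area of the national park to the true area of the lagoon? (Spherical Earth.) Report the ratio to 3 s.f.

0.427

On the plate carrée, areal scale = h·k = 1 × sec φ, so true area = apparent × cos φ.
True area of national park: 194000 × cos(58.3°) = 194000 × 0.5255 = 101900 km².
True area of lagoon: 240000 × cos(6.1°) = 240000 × 0.9943 = 238600 km².
Ratio = 101900 / 238600 ≈ 0.427.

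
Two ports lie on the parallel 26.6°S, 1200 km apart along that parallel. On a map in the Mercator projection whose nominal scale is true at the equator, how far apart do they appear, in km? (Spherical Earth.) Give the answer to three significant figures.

1340 km

Mercator is conformal, so the point scale is isotropic: h = k = sec φ = 1/cos φ.
Along the parallel, k = sec 26.6° = 1/0.8942 = 1.118.
Map distance = 1200 × 1.118 ≈ 1340 km.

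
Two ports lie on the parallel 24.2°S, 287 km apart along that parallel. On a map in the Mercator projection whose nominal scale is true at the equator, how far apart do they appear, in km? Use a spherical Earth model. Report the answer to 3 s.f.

315 km

For Mercator, h = k = sec φ (a conformal cylindrical projection has a single point scale, 1/cos φ).
Along the parallel, k = sec 24.2° = 1/0.9121 = 1.096.
Map distance = 287 × 1.096 ≈ 315 km.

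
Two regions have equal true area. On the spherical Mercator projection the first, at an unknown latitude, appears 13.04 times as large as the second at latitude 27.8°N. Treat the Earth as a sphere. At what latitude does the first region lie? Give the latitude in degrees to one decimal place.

Mercator areal scale is sec²φ, so apparent-area ratio = sec²φ₁ / sec²φ₂ = cos²φ₂ / cos²φ₁.
cos²φ₂ / cos²φ₁ = 13.04  ⇒  cos φ₁ = cos 27.8° / √13.04 = 0.8846/3.611 = 0.2450.
φ₁ = arccos(0.2450) ≈ 75.8°.

75.8°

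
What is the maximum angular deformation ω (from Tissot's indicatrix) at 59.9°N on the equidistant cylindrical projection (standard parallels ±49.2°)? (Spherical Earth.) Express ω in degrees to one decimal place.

The equidistant cylindrical projection with φ₀ = 49.2° has h = 1 (meridians true) and k = cos φ₀ / cos φ along parallels.
At 59.9°: h = 1.000, k = 1.303; principal scales a = 1.303, b = 1.000.
sin(ω/2) = (a − b)/(a + b) = 0.3029/2.303 = 0.1315, so ω = 2 arcsin(0.1315) ≈ 15.1°.

15.1°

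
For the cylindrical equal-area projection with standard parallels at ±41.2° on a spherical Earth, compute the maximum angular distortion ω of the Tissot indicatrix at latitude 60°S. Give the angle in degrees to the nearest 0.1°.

45.6°

For cylindrical equal-area with standard parallel φ₀, h = cos φ / cos φ₀ and k = cos φ₀ / cos φ, so h·k = 1.
At 60°: h = 0.6645, k = 1.505; principal scales a = 1.505, b = 0.6645.
sin(ω/2) = (a − b)/(a + b) = 0.8403/2.169 = 0.3874, so ω = 2 arcsin(0.3874) ≈ 45.6°.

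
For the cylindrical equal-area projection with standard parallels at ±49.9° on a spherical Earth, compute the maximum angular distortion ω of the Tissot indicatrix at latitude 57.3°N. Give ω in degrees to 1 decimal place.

A cylindrical equal-area projection with standard parallel φ₀ has meridian scale h = cos φ / cos φ₀ and parallel scale k = cos φ₀ / cos φ (so areas are preserved, h·k = 1).
At 57.3°: h = 0.8387, k = 1.192; principal scales a = 1.192, b = 0.8387.
sin(ω/2) = (a − b)/(a + b) = 0.3536/2.031 = 0.1741, so ω = 2 arcsin(0.1741) ≈ 20.1°.

20.1°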